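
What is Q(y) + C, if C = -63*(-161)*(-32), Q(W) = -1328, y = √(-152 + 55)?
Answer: -325904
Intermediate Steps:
y = I*√97 (y = √(-97) = I*√97 ≈ 9.8489*I)
C = -324576 (C = 10143*(-32) = -324576)
Q(y) + C = -1328 - 324576 = -325904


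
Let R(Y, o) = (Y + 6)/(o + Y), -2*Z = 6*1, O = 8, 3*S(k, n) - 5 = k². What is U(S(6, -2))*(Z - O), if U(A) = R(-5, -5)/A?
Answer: 33/410 ≈ 0.080488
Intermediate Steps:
S(k, n) = 5/3 + k²/3
Z = -3 ≈ -3.0000
R(Y, o) = (6 + Y)/(Y + o)
U(A) = -1/(10*A) (U(A) = ((6 - 5)/(-5 - 5))/A = (1/(-10))/A = (-⅒*1)/A = -1/(10*A))
U(S(6, -2))*(Z - O) = (-1/(10*(5/3 + (⅓)*6²)))*(-3 - 1*8) = (-1/(10*(5/3 + (⅓)*36)))*(-3 - 8) = -1/(10*(5/3 + 12))*(-11) = -1/(10*41/3)*(-11) = -⅒*3/41*(-11) = -3/410*(-11) = 33/410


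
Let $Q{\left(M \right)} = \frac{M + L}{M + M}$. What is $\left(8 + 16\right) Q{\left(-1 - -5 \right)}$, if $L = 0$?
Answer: $12$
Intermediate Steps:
$Q{\left(M \right)} = \frac{1}{2}$ ($Q{\left(M \right)} = \frac{M + 0}{M + M} = \frac{M}{2 M} = M \frac{1}{2 M} = \frac{1}{2}$)
$\left(8 + 16\right) Q{\left(-1 - -5 \right)} = \left(8 + 16\right) \frac{1}{2} = 24 \cdot \frac{1}{2} = 12$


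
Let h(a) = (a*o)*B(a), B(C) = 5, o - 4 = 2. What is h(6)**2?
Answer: 32400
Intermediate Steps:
o = 6 (o = 4 + 2 = 6)
h(a) = 30*a (h(a) = (a*6)*5 = (6*a)*5 = 30*a)
h(6)**2 = (30*6)**2 = 180**2 = 32400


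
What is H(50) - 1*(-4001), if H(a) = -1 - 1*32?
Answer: 3968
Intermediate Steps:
H(a) = -33 (H(a) = -1 - 32 = -33)
H(50) - 1*(-4001) = -33 - 1*(-4001) = -33 + 4001 = 3968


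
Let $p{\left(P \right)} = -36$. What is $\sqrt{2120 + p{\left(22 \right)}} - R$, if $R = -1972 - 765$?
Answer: $2737 + 2 \sqrt{521} \approx 2782.7$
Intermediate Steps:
$R = -2737$
$\sqrt{2120 + p{\left(22 \right)}} - R = \sqrt{2120 - 36} - -2737 = \sqrt{2084} + 2737 = 2 \sqrt{521} + 2737 = 2737 + 2 \sqrt{521}$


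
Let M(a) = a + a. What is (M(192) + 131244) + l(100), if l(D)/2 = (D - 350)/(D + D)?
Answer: 263251/2 ≈ 1.3163e+5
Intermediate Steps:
l(D) = (-350 + D)/D (l(D) = 2*((D - 350)/(D + D)) = 2*((-350 + D)/((2*D))) = 2*((-350 + D)*(1/(2*D))) = 2*((-350 + D)/(2*D)) = (-350 + D)/D)
M(a) = 2*a
(M(192) + 131244) + l(100) = (2*192 + 131244) + (-350 + 100)/100 = (384 + 131244) + (1/100)*(-250) = 131628 - 5/2 = 263251/2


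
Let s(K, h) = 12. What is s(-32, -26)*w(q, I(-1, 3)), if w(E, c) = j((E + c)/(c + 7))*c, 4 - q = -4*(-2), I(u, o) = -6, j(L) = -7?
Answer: 504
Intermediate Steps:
q = -4 (q = 4 - (-4)*(-2) = 4 - 1*8 = 4 - 8 = -4)
w(E, c) = -7*c
s(-32, -26)*w(q, I(-1, 3)) = 12*(-7*(-6)) = 12*42 = 504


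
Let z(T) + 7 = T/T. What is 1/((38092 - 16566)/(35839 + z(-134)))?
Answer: 35833/21526 ≈ 1.6646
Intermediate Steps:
z(T) = -6 (z(T) = -7 + T/T = -7 + 1 = -6)
1/((38092 - 16566)/(35839 + z(-134))) = 1/((38092 - 16566)/(35839 - 6)) = 1/(21526/35833) = 35833/21526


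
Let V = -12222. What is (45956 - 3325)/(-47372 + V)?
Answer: -42631/59594 ≈ -0.71536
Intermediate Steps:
(45956 - 3325)/(-47372 + V) = (45956 - 3325)/(-47372 - 12222) = 42631/(-59594) = 42631*(-1/59594) = -42631/59594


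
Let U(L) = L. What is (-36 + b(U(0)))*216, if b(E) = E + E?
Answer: -7776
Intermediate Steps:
b(E) = 2*E
(-36 + b(U(0)))*216 = (-36 + 2*0)*216 = (-36 + 0)*216 = -36*216 = -7776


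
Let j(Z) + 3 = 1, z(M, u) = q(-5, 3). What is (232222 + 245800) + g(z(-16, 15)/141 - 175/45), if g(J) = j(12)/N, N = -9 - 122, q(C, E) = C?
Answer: 62620884/131 ≈ 4.7802e+5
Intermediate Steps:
z(M, u) = -5
j(Z) = -2 (j(Z) = -3 + 1 = -2)
N = -131
g(J) = 2/131 (g(J) = -2/(-131) = -2*(-1/131) = 2/131)
(232222 + 245800) + g(z(-16, 15)/141 - 175/45) = (232222 + 245800) + 2/131 = 478022 + 2/131 = 62620884/131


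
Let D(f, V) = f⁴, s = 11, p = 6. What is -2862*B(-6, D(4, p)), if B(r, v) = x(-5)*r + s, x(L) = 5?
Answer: 54378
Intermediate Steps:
B(r, v) = 11 + 5*r (B(r, v) = 5*r + 11 = 11 + 5*r)
-2862*B(-6, D(4, p)) = -2862*(11 + 5*(-6)) = -2862*(11 - 30) = -2862*(-19) = 54378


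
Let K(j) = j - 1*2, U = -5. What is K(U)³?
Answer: -343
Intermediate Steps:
K(j) = -2 + j (K(j) = j - 2 = -2 + j)
K(U)³ = (-2 - 5)³ = (-7)³ = -343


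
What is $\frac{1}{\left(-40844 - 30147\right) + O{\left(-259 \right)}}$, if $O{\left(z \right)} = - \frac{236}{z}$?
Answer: $- \frac{259}{18386433} \approx -1.4086 \cdot 10^{-5}$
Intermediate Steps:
$\frac{1}{\left(-40844 - 30147\right) + O{\left(-259 \right)}} = \frac{1}{\left(-40844 - 30147\right) - \frac{236}{-259}} = \frac{1}{\left(-40844 - 30147\right) - - \frac{236}{259}} = \frac{1}{-70991 + \frac{236}{259}} = \frac{1}{- \frac{18386433}{259}} = - \frac{259}{18386433}$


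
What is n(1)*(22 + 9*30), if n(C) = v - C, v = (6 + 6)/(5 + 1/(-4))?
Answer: 8468/19 ≈ 445.68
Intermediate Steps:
v = 48/19 (v = 12/(5 - ¼) = 12/(19/4) = 12*(4/19) = 48/19 ≈ 2.5263)
n(C) = 48/19 - C
n(1)*(22 + 9*30) = (48/19 - 1*1)*(22 + 9*30) = (48/19 - 1)*(22 + 270) = (29/19)*292 = 8468/19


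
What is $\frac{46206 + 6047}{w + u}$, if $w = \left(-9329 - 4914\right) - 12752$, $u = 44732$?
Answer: $\frac{52253}{17737} \approx 2.946$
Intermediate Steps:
$w = -26995$ ($w = -14243 - 12752 = -26995$)
$\frac{46206 + 6047}{w + u} = \frac{46206 + 6047}{-26995 + 44732} = \frac{52253}{17737}$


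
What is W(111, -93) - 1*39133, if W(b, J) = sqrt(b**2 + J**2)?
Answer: -39133 + 3*sqrt(2330) ≈ -38988.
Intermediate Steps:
W(b, J) = sqrt(J**2 + b**2)
W(111, -93) - 1*39133 = sqrt((-93)**2 + 111**2) - 1*39133 = sqrt(8649 + 12321) - 39133 = sqrt(20970) - 39133 = 3*sqrt(2330) - 39133 = -39133 + 3*sqrt(2330)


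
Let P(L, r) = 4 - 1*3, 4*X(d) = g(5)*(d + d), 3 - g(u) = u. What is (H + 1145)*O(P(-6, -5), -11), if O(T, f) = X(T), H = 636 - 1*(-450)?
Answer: -2231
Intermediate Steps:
g(u) = 3 - u
H = 1086 (H = 636 + 450 = 1086)
X(d) = -d (X(d) = ((3 - 1*5)*(d + d))/4 = ((3 - 5)*(2*d))/4 = (-4*d)/4 = -d)
P(L, r) = 1 (P(L, r) = 4 - 3 = 1)
O(T, f) = -T
(H + 1145)*O(P(-6, -5), -11) = (1086 + 1145)*(-1*1) = 2231*(-1) = -2231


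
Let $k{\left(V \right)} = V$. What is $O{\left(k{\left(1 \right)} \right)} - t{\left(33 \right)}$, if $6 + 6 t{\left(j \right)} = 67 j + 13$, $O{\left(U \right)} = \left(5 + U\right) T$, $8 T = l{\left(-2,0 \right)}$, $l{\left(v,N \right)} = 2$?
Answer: $- \frac{2209}{6} \approx -368.17$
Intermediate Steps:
$T = \frac{1}{4}$ ($T = \frac{1}{8} \cdot 2 = \frac{1}{4} \approx 0.25$)
$O{\left(U \right)} = \frac{5}{4} + \frac{U}{4}$ ($O{\left(U \right)} = \left(5 + U\right) \frac{1}{4} = \frac{5}{4} + \frac{U}{4}$)
$t{\left(j \right)} = \frac{7}{6} + \frac{67 j}{6}$ ($t{\left(j \right)} = -1 + \frac{67 j + 13}{6} = -1 + \frac{13 + 67 j}{6} = -1 + \left(\frac{13}{6} + \frac{67 j}{6}\right) = \frac{7}{6} + \frac{67 j}{6}$)
$O{\left(k{\left(1 \right)} \right)} - t{\left(33 \right)} = \left(\frac{5}{4} + \frac{1}{4} \cdot 1\right) - \left(\frac{7}{6} + \frac{67}{6} \cdot 33\right) = \left(\frac{5}{4} + \frac{1}{4}\right) - \left(\frac{7}{6} + \frac{737}{2}\right) = \frac{3}{2} - \frac{1109}{3} = - \frac{2209}{6}$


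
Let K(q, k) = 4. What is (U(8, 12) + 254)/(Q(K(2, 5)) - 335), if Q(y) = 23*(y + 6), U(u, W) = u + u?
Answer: -18/7 ≈ -2.5714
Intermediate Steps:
U(u, W) = 2*u
Q(y) = 138 + 23*y (Q(y) = 23*(6 + y) = 138 + 23*y)
(U(8, 12) + 254)/(Q(K(2, 5)) - 335) = (2*8 + 254)/((138 + 23*4) - 335) = (16 + 254)/((138 + 92) - 335) = 270/(230 - 335) = 270/(-105) = 270*(-1/105) = -18/7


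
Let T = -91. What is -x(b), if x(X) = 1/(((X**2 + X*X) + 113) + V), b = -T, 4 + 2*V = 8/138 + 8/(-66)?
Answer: -253/4218261 ≈ -5.9977e-5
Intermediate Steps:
V = -514/253 (V = -2 + (8/138 + 8/(-66))/2 = -2 + (8*(1/138) + 8*(-1/66))/2 = -2 + (4/69 - 4/33)/2 = -2 + (1/2)*(-16/253) = -2 - 8/253 = -514/253 ≈ -2.0316)
b = 91 (b = -1*(-91) = 91)
x(X) = 1/(28075/253 + 2*X**2) (x(X) = 1/(((X**2 + X*X) + 113) - 514/253) = 1/(((X**2 + X**2) + 113) - 514/253) = 1/((2*X**2 + 113) - 514/253) = 1/((113 + 2*X**2) - 514/253) = 1/(28075/253 + 2*X**2))
-x(b) = -253/(28075 + 506*91**2) = -253/(28075 + 506*8281) = -253/(28075 + 4190186) = -253/4218261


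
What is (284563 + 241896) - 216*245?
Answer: 473539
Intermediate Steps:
(284563 + 241896) - 216*245 = 526459 - 52920 = 473539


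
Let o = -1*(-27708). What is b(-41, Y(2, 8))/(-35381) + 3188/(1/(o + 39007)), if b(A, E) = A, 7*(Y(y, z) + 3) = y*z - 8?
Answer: 7525093607061/35381 ≈ 2.1269e+8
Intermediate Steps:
Y(y, z) = -29/7 + y*z/7 (Y(y, z) = -3 + (y*z - 8)/7 = -3 + (-8 + y*z)/7 = -3 + (-8/7 + y*z/7) = -29/7 + y*z/7)
o = 27708
b(-41, Y(2, 8))/(-35381) + 3188/(1/(o + 39007)) = -41/(-35381) + 3188/(1/(27708 + 39007)) = -41*(-1/35381) + 3188/(1/66715) = 41/35381 + 3188/(1/66715) = 41/35381 + 3188*66715 = 41/35381 + 212687420 = 7525093607061/35381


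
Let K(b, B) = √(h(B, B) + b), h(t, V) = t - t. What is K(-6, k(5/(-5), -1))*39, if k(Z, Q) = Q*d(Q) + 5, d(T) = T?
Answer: 39*I*√6 ≈ 95.53*I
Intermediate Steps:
h(t, V) = 0
k(Z, Q) = 5 + Q² (k(Z, Q) = Q*Q + 5 = Q² + 5 = 5 + Q²)
K(b, B) = √b (K(b, B) = √(0 + b) = √b)
K(-6, k(5/(-5), -1))*39 = √(-6)*39 = (I*√6)*39 = 39*I*√6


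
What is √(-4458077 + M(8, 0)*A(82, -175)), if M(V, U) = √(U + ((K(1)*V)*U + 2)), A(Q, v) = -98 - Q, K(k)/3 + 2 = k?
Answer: √(-4458077 - 180*√2) ≈ 2111.5*I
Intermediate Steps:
K(k) = -6 + 3*k
M(V, U) = √(2 + U - 3*U*V) (M(V, U) = √(U + (((-6 + 3*1)*V)*U + 2)) = √(U + (((-6 + 3)*V)*U + 2)) = √(U + ((-3*V)*U + 2)) = √(U + (-3*U*V + 2)) = √(U + (2 - 3*U*V)) = √(2 + U - 3*U*V))
√(-4458077 + M(8, 0)*A(82, -175)) = √(-4458077 + √(2 + 0 - 3*0*8)*(-98 - 1*82)) = √(-4458077 + √(2 + 0 + 0)*(-98 - 82)) = √(-4458077 + √2*(-180)) = √(-4458077 - 180*√2)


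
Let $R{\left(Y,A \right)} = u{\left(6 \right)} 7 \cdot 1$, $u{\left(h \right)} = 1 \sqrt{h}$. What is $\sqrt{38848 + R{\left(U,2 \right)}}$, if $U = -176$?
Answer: $\sqrt{38848 + 7 \sqrt{6}} \approx 197.14$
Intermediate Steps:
$u{\left(h \right)} = \sqrt{h}$
$R{\left(Y,A \right)} = 7 \sqrt{6}$ ($R{\left(Y,A \right)} = \sqrt{6} \cdot 7 \cdot 1 = 7 \sqrt{6} \cdot 1 = 7 \sqrt{6}$)
$\sqrt{38848 + R{\left(U,2 \right)}} = \sqrt{38848 + 7 \sqrt{6}}$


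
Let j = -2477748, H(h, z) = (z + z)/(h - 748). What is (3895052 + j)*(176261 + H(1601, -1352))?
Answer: 213088721163416/853 ≈ 2.4981e+11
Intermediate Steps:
H(h, z) = 2*z/(-748 + h) (H(h, z) = (2*z)/(-748 + h) = 2*z/(-748 + h))
(3895052 + j)*(176261 + H(1601, -1352)) = (3895052 - 2477748)*(176261 + 2*(-1352)/(-748 + 1601)) = 1417304*(176261 + 2*(-1352)/853) = 1417304*(176261 + 2*(-1352)*(1/853)) = 1417304*(176261 - 2704/853) = 1417304*(150347929/853) = 213088721163416/853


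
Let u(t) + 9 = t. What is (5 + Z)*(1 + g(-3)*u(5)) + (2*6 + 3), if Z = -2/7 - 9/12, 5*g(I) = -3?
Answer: 3987/140 ≈ 28.479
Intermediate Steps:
u(t) = -9 + t
g(I) = -3/5 (g(I) = (1/5)*(-3) = -3/5)
Z = -29/28 (Z = -2*1/7 - 9*1/12 = -2/7 - 3/4 = -29/28 ≈ -1.0357)
(5 + Z)*(1 + g(-3)*u(5)) + (2*6 + 3) = (5 - 29/28)*(1 - 3*(-9 + 5)/5) + (2*6 + 3) = 111*(1 - 3/5*(-4))/28 + (12 + 3) = 111*(1 + 12/5)/28 + 15 = (111/28)*(17/5) + 15 = 1887/140 + 15 = 3987/140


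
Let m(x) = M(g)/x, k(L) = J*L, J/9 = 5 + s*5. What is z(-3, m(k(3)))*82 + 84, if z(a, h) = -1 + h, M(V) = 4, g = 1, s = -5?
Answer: 188/135 ≈ 1.3926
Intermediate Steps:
J = -180 (J = 9*(5 - 5*5) = 9*(5 - 25) = 9*(-20) = -180)
k(L) = -180*L
m(x) = 4/x
z(-3, m(k(3)))*82 + 84 = (-1 + 4/((-180*3)))*82 + 84 = (-1 + 4/(-540))*82 + 84 = (-1 + 4*(-1/540))*82 + 84 = (-1 - 1/135)*82 + 84 = -136/135*82 + 84 = -11152/135 + 84 = 188/135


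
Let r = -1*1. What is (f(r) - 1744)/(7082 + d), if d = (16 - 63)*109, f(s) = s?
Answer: -1745/1959 ≈ -0.89076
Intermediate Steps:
r = -1
d = -5123 (d = -47*109 = -5123)
(f(r) - 1744)/(7082 + d) = (-1 - 1744)/(7082 - 5123) = -1745/1959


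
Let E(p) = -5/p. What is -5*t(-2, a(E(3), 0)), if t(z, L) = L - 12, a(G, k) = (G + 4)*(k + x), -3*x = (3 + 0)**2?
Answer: 95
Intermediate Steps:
x = -3 (x = -(3 + 0)**2/3 = -1/3*3**2 = -1/3*9 = -3)
a(G, k) = (-3 + k)*(4 + G) (a(G, k) = (G + 4)*(k - 3) = (4 + G)*(-3 + k) = (-3 + k)*(4 + G))
t(z, L) = -12 + L
-5*t(-2, a(E(3), 0)) = -5*(-12 + (-12 - (-15)/3 + 4*0 - 5/3*0)) = -5*(-12 + (-12 - (-15)/3 + 0 - 5*1/3*0)) = -5*(-12 + (-12 - 3*(-5/3) + 0 - 5/3*0)) = -5*(-12 + (-12 + 5 + 0 + 0)) = -5*(-12 - 7) = -5*(-19) = 95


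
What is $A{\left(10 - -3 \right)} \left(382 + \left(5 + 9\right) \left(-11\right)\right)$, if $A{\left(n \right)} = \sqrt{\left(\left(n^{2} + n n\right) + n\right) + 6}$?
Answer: $228 \sqrt{357} \approx 4307.9$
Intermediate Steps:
$A{\left(n \right)} = \sqrt{6 + n + 2 n^{2}}$ ($A{\left(n \right)} = \sqrt{\left(\left(n^{2} + n^{2}\right) + n\right) + 6} = \sqrt{\left(2 n^{2} + n\right) + 6} = \sqrt{\left(n + 2 n^{2}\right) + 6} = \sqrt{6 + n + 2 n^{2}}$)
$A{\left(10 - -3 \right)} \left(382 + \left(5 + 9\right) \left(-11\right)\right) = \sqrt{6 + \left(10 - -3\right) + 2 \left(10 - -3\right)^{2}} \left(382 + \left(5 + 9\right) \left(-11\right)\right) = \sqrt{6 + \left(10 + 3\right) + 2 \left(10 + 3\right)^{2}} \left(382 + 14 \left(-11\right)\right) = \sqrt{6 + 13 + 2 \cdot 13^{2}} \left(382 - 154\right) = \sqrt{6 + 13 + 2 \cdot 169} \cdot 228 = \sqrt{6 + 13 + 338} \cdot 228 = \sqrt{357} \cdot 228 = 228 \sqrt{357}$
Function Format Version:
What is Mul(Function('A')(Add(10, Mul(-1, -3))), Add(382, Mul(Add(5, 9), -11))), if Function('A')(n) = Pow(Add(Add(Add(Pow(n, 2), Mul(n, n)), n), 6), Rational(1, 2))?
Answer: Mul(228, Pow(357, Rational(1, 2))) ≈ 4307.9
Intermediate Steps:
Function('A')(n) = Pow(Add(6, n, Mul(2, Pow(n, 2))), Rational(1, 2)) (Function('A')(n) = Pow(Add(Add(Add(Pow(n, 2), Pow(n, 2)), n), 6), Rational(1, 2)) = Pow(Add(Add(Mul(2, Pow(n, 2)), n), 6), Rational(1, 2)) = Pow(Add(Add(n, Mul(2, Pow(n, 2))), 6), Rational(1, 2)) = Pow(Add(6, n, Mul(2, Pow(n, 2))), Rational(1, 2)))
Mul(Function('A')(Add(10, Mul(-1, -3))), Add(382, Mul(Add(5, 9), -11))) = Mul(Pow(Add(6, Add(10, Mul(-1, -3)), Mul(2, Pow(Add(10, Mul(-1, -3)), 2))), Rational(1, 2)), Add(382, Mul(Add(5, 9), -11))) = Mul(Pow(Add(6, Add(10, 3), Mul(2, Pow(Add(10, 3), 2))), Rational(1, 2)), Add(382, Mul(14, -11))) = Mul(Pow(Add(6, 13, Mul(2, Pow(13, 2))), Rational(1, 2)), Add(382, -154)) = Mul(Pow(Add(6, 13, Mul(2, 169)), Rational(1, 2)), 228) = Mul(Pow(Add(6, 13, 338), Rational(1, 2)), 228) = Mul(Pow(357, Rational(1, 2)), 228) = Mul(228, Pow(357, Rational(1, 2)))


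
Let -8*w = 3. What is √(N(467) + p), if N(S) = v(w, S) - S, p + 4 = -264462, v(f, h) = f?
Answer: I*√4238934/4 ≈ 514.72*I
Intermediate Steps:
w = -3/8 (w = -⅛*3 = -3/8 ≈ -0.37500)
p = -264466 (p = -4 - 264462 = -264466)
N(S) = -3/8 - S
√(N(467) + p) = √((-3/8 - 1*467) - 264466) = √((-3/8 - 467) - 264466) = √(-3739/8 - 264466) = √(-2119467/8) = I*√4238934/4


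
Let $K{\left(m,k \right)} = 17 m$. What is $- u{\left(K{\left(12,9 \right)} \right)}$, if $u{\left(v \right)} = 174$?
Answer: $-174$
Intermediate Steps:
$- u{\left(K{\left(12,9 \right)} \right)} = \left(-1\right) 174 = -174$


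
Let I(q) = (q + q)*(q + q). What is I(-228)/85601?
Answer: 207936/85601 ≈ 2.4291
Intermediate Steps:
I(q) = 4*q² (I(q) = (2*q)*(2*q) = 4*q²)
I(-228)/85601 = (4*(-228)²)/85601 = (4*51984)*(1/85601) = 207936*(1/85601) = 207936/85601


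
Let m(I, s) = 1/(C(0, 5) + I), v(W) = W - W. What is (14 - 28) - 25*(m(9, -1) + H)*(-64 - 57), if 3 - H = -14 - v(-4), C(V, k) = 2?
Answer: 51686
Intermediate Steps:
v(W) = 0
m(I, s) = 1/(2 + I)
H = 17 (H = 3 - (-14 - 1*0) = 3 - (-14 + 0) = 3 - 1*(-14) = 3 + 14 = 17)
(14 - 28) - 25*(m(9, -1) + H)*(-64 - 57) = (14 - 28) - 25*(1/(2 + 9) + 17)*(-64 - 57) = -14 - 25*(1/11 + 17)*(-121) = -14 - 4700*(-121)/11 = -14 - 25*(-2068) = -14 + 51700 = 51686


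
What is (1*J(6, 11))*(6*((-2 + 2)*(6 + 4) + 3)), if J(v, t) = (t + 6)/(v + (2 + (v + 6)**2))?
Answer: 153/76 ≈ 2.0132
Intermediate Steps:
J(v, t) = (6 + t)/(2 + v + (6 + v)**2) (J(v, t) = (6 + t)/(v + (2 + (6 + v)**2)) = (6 + t)/(2 + v + (6 + v)**2))
(1*J(6, 11))*(6*((-2 + 2)*(6 + 4) + 3)) = (1*((6 + 11)/(2 + 6 + (6 + 6)**2)))*(6*((-2 + 2)*(6 + 4) + 3)) = (1*(17/(2 + 6 + 12**2)))*(6*(0*10 + 3)) = (1*(17/(2 + 6 + 144)))*(6*(0 + 3)) = (1*(17/152))*(6*3) = (1*((1/152)*17))*18 = (1*(17/152))*18 = (17/152)*18 = 153/76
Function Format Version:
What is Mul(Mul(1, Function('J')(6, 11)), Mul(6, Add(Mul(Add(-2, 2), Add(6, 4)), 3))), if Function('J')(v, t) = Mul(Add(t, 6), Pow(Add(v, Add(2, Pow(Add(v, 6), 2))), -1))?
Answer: Rational(153, 76) ≈ 2.0132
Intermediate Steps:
Function('J')(v, t) = Mul(Pow(Add(2, v, Pow(Add(6, v), 2)), -1), Add(6, t)) (Function('J')(v, t) = Mul(Add(6, t), Pow(Add(v, Add(2, Pow(Add(6, v), 2))), -1)) = Mul(Add(6, t), Pow(Add(2, v, Pow(Add(6, v), 2)), -1)) = Mul(Pow(Add(2, v, Pow(Add(6, v), 2)), -1), Add(6, t)))
Mul(Mul(1, Function('J')(6, 11)), Mul(6, Add(Mul(Add(-2, 2), Add(6, 4)), 3))) = Mul(Mul(1, Mul(Pow(Add(2, 6, Pow(Add(6, 6), 2)), -1), Add(6, 11))), Mul(6, Add(Mul(Add(-2, 2), Add(6, 4)), 3))) = Mul(Mul(1, Mul(Pow(Add(2, 6, Pow(12, 2)), -1), 17)), Mul(6, Add(Mul(0, 10), 3))) = Mul(Mul(1, Mul(Pow(Add(2, 6, 144), -1), 17)), Mul(6, Add(0, 3))) = Mul(Mul(1, Mul(Pow(152, -1), 17)), Mul(6, 3)) = Mul(Mul(1, Mul(Rational(1, 152), 17)), 18) = Mul(Mul(1, Rational(17, 152)), 18) = Mul(Rational(17, 152), 18) = Rational(153, 76)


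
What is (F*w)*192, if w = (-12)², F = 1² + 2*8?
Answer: 470016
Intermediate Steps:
F = 17 (F = 1 + 16 = 17)
w = 144
(F*w)*192 = (17*144)*192 = 2448*192 = 470016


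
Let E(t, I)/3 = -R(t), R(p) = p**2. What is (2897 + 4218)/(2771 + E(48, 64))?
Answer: -7115/4141 ≈ -1.7182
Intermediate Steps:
E(t, I) = -3*t**2 (E(t, I) = 3*(-t**2) = -3*t**2)
(2897 + 4218)/(2771 + E(48, 64)) = (2897 + 4218)/(2771 - 3*48**2) = 7115/(2771 - 3*2304) = 7115/(2771 - 6912) = 7115/(-4141) = 7115*(-1/4141) = -7115/4141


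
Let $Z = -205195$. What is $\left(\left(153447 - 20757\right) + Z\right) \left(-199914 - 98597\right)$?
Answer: $21643540055$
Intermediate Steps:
$\left(\left(153447 - 20757\right) + Z\right) \left(-199914 - 98597\right) = \left(\left(153447 - 20757\right) - 205195\right) \left(-199914 - 98597\right) = \left(\left(153447 - 20757\right) - 205195\right) \left(-298511\right) = \left(132690 - 205195\right) \left(-298511\right) = \left(-72505\right) \left(-298511\right) = 21643540055$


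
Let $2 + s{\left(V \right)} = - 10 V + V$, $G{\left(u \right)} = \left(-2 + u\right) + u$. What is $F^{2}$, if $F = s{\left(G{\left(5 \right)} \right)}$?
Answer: $5476$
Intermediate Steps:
$G{\left(u \right)} = -2 + 2 u$
$s{\left(V \right)} = -2 - 9 V$ ($s{\left(V \right)} = -2 + \left(- 10 V + V\right) = -2 - 9 V$)
$F = -74$ ($F = -2 - 9 \left(-2 + 2 \cdot 5\right) = -2 - 9 \left(-2 + 10\right) = -2 - 72 = -74$)
$F^{2} = \left(-74\right)^{2} = 5476$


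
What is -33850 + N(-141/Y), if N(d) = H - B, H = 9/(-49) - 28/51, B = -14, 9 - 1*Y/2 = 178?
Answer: -84557995/2499 ≈ -33837.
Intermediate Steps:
Y = -338 (Y = 18 - 2*178 = 18 - 356 = -338)
H = -1831/2499 (H = 9*(-1/49) - 28*1/51 = -9/49 - 28/51 = -1831/2499 ≈ -0.73269)
N(d) = 33155/2499 (N(d) = -1831/2499 - 1*(-14) = -1831/2499 + 14 = 33155/2499)
-33850 + N(-141/Y) = -33850 + 33155/2499 = -84557995/2499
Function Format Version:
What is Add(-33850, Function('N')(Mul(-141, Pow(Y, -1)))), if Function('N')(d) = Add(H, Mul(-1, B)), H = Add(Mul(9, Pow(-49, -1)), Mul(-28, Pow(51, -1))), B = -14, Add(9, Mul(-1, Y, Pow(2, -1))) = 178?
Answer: Rational(-84557995, 2499) ≈ -33837.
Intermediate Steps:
Y = -338 (Y = Add(18, Mul(-2, 178)) = Add(18, -356) = -338)
H = Rational(-1831, 2499) (H = Add(Mul(9, Rational(-1, 49)), Mul(-28, Rational(1, 51))) = Add(Rational(-9, 49), Rational(-28, 51)) = Rational(-1831, 2499) ≈ -0.73269)
Function('N')(d) = Rational(33155, 2499) (Function('N')(d) = Add(Rational(-1831, 2499), Mul(-1, -14)) = Add(Rational(-1831, 2499), 14) = Rational(33155, 2499))
Add(-33850, Function('N')(Mul(-141, Pow(Y, -1)))) = Add(-33850, Rational(33155, 2499)) = Rational(-84557995, 2499)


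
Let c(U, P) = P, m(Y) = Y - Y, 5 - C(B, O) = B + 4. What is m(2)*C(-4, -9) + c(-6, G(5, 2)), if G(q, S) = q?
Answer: 5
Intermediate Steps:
C(B, O) = 1 - B (C(B, O) = 5 - (B + 4) = 5 - (4 + B) = 5 + (-4 - B) = 1 - B)
m(Y) = 0
m(2)*C(-4, -9) + c(-6, G(5, 2)) = 0*(1 - 1*(-4)) + 5 = 0*(1 + 4) + 5 = 0*5 + 5 = 0 + 5 = 5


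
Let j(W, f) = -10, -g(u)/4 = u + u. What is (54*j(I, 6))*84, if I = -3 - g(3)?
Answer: -45360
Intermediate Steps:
g(u) = -8*u (g(u) = -4*(u + u) = -8*u)
I = 21 (I = -3 - (-8)*3 = -3 - 1*(-24) = -3 + 24 = 21)
(54*j(I, 6))*84 = (54*(-10))*84 = -540*84 = -45360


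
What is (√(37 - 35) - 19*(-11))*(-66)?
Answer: -13794 - 66*√2 ≈ -13887.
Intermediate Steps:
(√(37 - 35) - 19*(-11))*(-66) = (√2 + 209)*(-66) = (209 + √2)*(-66) = -13794 - 66*√2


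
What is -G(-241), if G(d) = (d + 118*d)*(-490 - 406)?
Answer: -25696384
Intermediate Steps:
G(d) = -106624*d (G(d) = (119*d)*(-896) = -106624*d)
-G(-241) = -(-106624)*(-241) = -1*25696384 = -25696384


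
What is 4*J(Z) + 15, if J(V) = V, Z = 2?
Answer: 23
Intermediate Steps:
4*J(Z) + 15 = 4*2 + 15 = 8 + 15 = 23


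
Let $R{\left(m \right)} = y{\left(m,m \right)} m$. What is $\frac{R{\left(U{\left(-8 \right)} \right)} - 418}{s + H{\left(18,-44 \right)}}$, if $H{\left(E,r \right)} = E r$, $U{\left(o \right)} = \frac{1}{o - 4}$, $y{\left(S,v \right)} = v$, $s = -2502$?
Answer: $\frac{60191}{474336} \approx 0.1269$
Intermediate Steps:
$U{\left(o \right)} = \frac{1}{-4 + o}$
$R{\left(m \right)} = m^{2}$ ($R{\left(m \right)} = m m = m^{2}$)
$\frac{R{\left(U{\left(-8 \right)} \right)} - 418}{s + H{\left(18,-44 \right)}} = \frac{\left(\frac{1}{-4 - 8}\right)^{2} - 418}{-2502 + 18 \left(-44\right)} = \frac{\left(\frac{1}{-12}\right)^{2} - 418}{-2502 - 792} = \frac{\left(- \frac{1}{12}\right)^{2} - 418}{-3294} = \left(\frac{1}{144} - 418\right) \left(- \frac{1}{3294}\right) = \left(- \frac{60191}{144}\right) \left(- \frac{1}{3294}\right) = \frac{60191}{474336}$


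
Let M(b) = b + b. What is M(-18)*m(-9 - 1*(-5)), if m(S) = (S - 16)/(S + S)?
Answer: -90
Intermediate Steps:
M(b) = 2*b
m(S) = (-16 + S)/(2*S) (m(S) = (-16 + S)/((2*S)) = (-16 + S)*(1/(2*S)) = (-16 + S)/(2*S))
M(-18)*m(-9 - 1*(-5)) = (2*(-18))*((-16 + (-9 - 1*(-5)))/(2*(-9 - 1*(-5)))) = -18*(-16 + (-9 + 5))/(-9 + 5) = -18*(-16 - 4)/(-4) = -18*(-1)*(-20)/4 = -36*5/2 = -90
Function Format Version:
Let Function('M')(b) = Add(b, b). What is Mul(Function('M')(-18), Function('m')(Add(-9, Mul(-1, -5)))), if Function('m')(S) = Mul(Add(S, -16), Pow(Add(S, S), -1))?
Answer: -90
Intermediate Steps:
Function('M')(b) = Mul(2, b)
Function('m')(S) = Mul(Rational(1, 2), Pow(S, -1), Add(-16, S)) (Function('m')(S) = Mul(Add(-16, S), Pow(Mul(2, S), -1)) = Mul(Add(-16, S), Mul(Rational(1, 2), Pow(S, -1))) = Mul(Rational(1, 2), Pow(S, -1), Add(-16, S)))
Mul(Function('M')(-18), Function('m')(Add(-9, Mul(-1, -5)))) = Mul(Mul(2, -18), Mul(Rational(1, 2), Pow(Add(-9, Mul(-1, -5)), -1), Add(-16, Add(-9, Mul(-1, -5))))) = Mul(-36, Mul(Rational(1, 2), Pow(Add(-9, 5), -1), Add(-16, Add(-9, 5)))) = Mul(-36, Mul(Rational(1, 2), Pow(-4, -1), Add(-16, -4))) = Mul(-36, Mul(Rational(1, 2), Rational(-1, 4), -20)) = Mul(-36, Rational(5, 2)) = -90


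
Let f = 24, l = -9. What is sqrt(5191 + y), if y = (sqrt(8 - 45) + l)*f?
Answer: sqrt(4975 + 24*I*sqrt(37)) ≈ 70.541 + 1.035*I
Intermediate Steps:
y = -216 + 24*I*sqrt(37) (y = (sqrt(8 - 45) - 9)*24 = (sqrt(-37) - 9)*24 = (I*sqrt(37) - 9)*24 = (-9 + I*sqrt(37))*24 = -216 + 24*I*sqrt(37) ≈ -216.0 + 145.99*I)
sqrt(5191 + y) = sqrt(5191 + (-216 + 24*I*sqrt(37))) = sqrt(4975 + 24*I*sqrt(37))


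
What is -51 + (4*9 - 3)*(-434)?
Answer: -14373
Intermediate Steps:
-51 + (4*9 - 3)*(-434) = -51 + (36 - 3)*(-434) = -51 + 33*(-434) = -51 - 14322 = -14373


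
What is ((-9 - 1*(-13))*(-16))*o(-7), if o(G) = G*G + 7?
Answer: -3584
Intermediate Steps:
o(G) = 7 + G**2 (o(G) = G**2 + 7 = 7 + G**2)
((-9 - 1*(-13))*(-16))*o(-7) = ((-9 - 1*(-13))*(-16))*(7 + (-7)**2) = ((-9 + 13)*(-16))*(7 + 49) = (4*(-16))*56 = -64*56 = -3584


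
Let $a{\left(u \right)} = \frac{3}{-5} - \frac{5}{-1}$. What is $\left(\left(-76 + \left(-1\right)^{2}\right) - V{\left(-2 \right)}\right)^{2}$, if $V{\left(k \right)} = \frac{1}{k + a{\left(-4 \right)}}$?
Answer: $\frac{819025}{144} \approx 5687.7$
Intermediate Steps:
$a{\left(u \right)} = \frac{22}{5}$ ($a{\left(u \right)} = 3 \left(- \frac{1}{5}\right) - -5 = - \frac{3}{5} + 5 = \frac{22}{5}$)
$V{\left(k \right)} = \frac{1}{\frac{22}{5} + k}$ ($V{\left(k \right)} = \frac{1}{k + \frac{22}{5}} = \frac{1}{\frac{22}{5} + k}$)
$\left(\left(-76 + \left(-1\right)^{2}\right) - V{\left(-2 \right)}\right)^{2} = \left(\left(-76 + \left(-1\right)^{2}\right) - \frac{5}{22 + 5 \left(-2\right)}\right)^{2} = \left(\left(-76 + 1\right) - \frac{5}{22 - 10}\right)^{2} = \left(-75 - \frac{5}{12}\right)^{2} = \left(- \frac{905}{12}\right)^{2} = \frac{819025}{144}$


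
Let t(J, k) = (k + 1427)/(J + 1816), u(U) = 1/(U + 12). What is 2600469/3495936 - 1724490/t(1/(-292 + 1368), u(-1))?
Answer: -5399254361051051757/2460417615872 ≈ -2.1944e+6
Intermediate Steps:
u(U) = 1/(12 + U)
t(J, k) = (1427 + k)/(1816 + J)
2600469/3495936 - 1724490/t(1/(-292 + 1368), u(-1)) = 2600469/3495936 - 1724490*(1816 + 1/(-292 + 1368))/(1427 + 1/(12 - 1)) = 2600469*(1/3495936) - 1724490*(1816 + 1/1076)/(1427 + 1/11) = 866823/1165312 - 1724490*(1816 + 1/1076)/(1427 + 1/11) = 866823/1165312 - 1724490/((15698/11)/(1954017/1076)) = 866823/1165312 - 1724490/((1076/1954017)*(15698/11)) = 866823/1165312 - 1724490/16891048/21494187 = 866823/1165312 - 1724490*21494187/16891048 = 866823/1165312 - 18533255269815/8445524 = -5399254361051051757/2460417615872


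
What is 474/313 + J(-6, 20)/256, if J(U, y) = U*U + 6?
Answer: 67245/40064 ≈ 1.6784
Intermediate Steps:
J(U, y) = 6 + U² (J(U, y) = U² + 6 = 6 + U²)
474/313 + J(-6, 20)/256 = 474/313 + (6 + (-6)²)/256 = 474*(1/313) + (6 + 36)*(1/256) = 474/313 + 42*(1/256) = 474/313 + 21/128 = 67245/40064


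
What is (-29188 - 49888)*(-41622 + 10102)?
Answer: 2492475520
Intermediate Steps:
(-29188 - 49888)*(-41622 + 10102) = -79076*(-31520) = 2492475520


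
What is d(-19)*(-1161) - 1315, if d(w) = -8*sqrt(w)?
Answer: -1315 + 9288*I*sqrt(19) ≈ -1315.0 + 40485.0*I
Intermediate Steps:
d(-19)*(-1161) - 1315 = -8*I*sqrt(19)*(-1161) - 1315 = 9288*I*sqrt(19) - 1315 = -1315 + 9288*I*sqrt(19)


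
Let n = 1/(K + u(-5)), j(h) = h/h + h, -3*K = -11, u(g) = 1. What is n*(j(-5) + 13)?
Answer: 27/14 ≈ 1.9286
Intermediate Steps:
K = 11/3 (K = -1/3*(-11) = 11/3 ≈ 3.6667)
j(h) = 1 + h
n = 3/14 (n = 1/(11/3 + 1) = 1/(14/3) = 3/14 ≈ 0.21429)
n*(j(-5) + 13) = 3*((1 - 5) + 13)/14 = 3*(-4 + 13)/14 = (3/14)*9 = 27/14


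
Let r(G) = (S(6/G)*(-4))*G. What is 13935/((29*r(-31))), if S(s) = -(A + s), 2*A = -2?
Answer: 13935/4292 ≈ 3.2467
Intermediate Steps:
A = -1 (A = (½)*(-2) = -1)
S(s) = 1 - s (S(s) = -(-1 + s) = 1 - s)
r(G) = G*(-4 + 24/G) (r(G) = ((1 - 6/G)*(-4))*G = (-4 + 24/G)*G = G*(-4 + 24/G))
13935/((29*r(-31))) = 13935/((29*(24 - 4*(-31)))) = 13935/((29*(24 + 124))) = 13935/((29*148)) = 13935/4292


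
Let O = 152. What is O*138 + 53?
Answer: 21029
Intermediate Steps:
O*138 + 53 = 152*138 + 53 = 20976 + 53 = 21029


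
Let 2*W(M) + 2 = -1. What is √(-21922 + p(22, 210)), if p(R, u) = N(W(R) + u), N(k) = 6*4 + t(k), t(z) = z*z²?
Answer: √144673058/4 ≈ 3007.0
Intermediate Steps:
W(M) = -3/2 (W(M) = -1 + (½)*(-1) = -1 - ½ = -3/2)
t(z) = z³
N(k) = 24 + k³ (N(k) = 6*4 + k³ = 24 + k³)
p(R, u) = 24 + (-3/2 + u)³
√(-21922 + p(22, 210)) = √(-21922 + (24 + (-3 + 2*210)³/8)) = √(-21922 + (24 + (-3 + 420)³/8)) = √(-21922 + (24 + (⅛)*417³)) = √(-21922 + (24 + (⅛)*72511713)) = √(-21922 + (24 + 72511713/8)) = √(-21922 + 72511905/8) = √(72336529/8) = √144673058/4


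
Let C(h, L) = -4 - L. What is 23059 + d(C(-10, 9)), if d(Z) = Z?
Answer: 23046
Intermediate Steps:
23059 + d(C(-10, 9)) = 23059 + (-4 - 1*9) = 23059 + (-4 - 9) = 23059 - 13 = 23046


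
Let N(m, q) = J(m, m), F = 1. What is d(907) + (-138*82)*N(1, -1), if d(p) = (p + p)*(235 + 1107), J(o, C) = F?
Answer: 2423072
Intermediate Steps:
J(o, C) = 1
N(m, q) = 1
d(p) = 2684*p (d(p) = (2*p)*1342 = 2684*p)
d(907) + (-138*82)*N(1, -1) = 2684*907 - 138*82*1 = 2434388 - 11316*1 = 2434388 - 11316 = 2423072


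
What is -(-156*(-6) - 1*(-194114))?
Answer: -195050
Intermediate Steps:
-(-156*(-6) - 1*(-194114)) = -(936 + 194114) = -1*195050 = -195050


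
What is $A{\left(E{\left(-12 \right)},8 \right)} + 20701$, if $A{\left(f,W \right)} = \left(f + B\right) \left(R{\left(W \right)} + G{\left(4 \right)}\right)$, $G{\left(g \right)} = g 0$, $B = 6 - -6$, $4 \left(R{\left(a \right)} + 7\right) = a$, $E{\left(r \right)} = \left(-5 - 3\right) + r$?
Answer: $20741$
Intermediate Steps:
$E{\left(r \right)} = -8 + r$
$R{\left(a \right)} = -7 + \frac{a}{4}$
$B = 12$ ($B = 6 + 6 = 12$)
$G{\left(g \right)} = 0$
$A{\left(f,W \right)} = \left(-7 + \frac{W}{4}\right) \left(12 + f\right)$ ($A{\left(f,W \right)} = \left(f + 12\right) \left(\left(-7 + \frac{W}{4}\right) + 0\right) = \left(12 + f\right) \left(-7 + \frac{W}{4}\right) = \left(-7 + \frac{W}{4}\right) \left(12 + f\right)$)
$A{\left(E{\left(-12 \right)},8 \right)} + 20701 = \left(-84 + 3 \cdot 8 + \frac{\left(-8 - 12\right) \left(-28 + 8\right)}{4}\right) + 20701 = \left(-84 + 24 + \frac{1}{4} \left(-20\right) \left(-20\right)\right) + 20701 = \left(-84 + 24 + 100\right) + 20701 = 40 + 20701 = 20741$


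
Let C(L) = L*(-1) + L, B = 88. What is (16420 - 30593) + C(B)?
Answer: -14173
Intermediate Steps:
C(L) = 0 (C(L) = -L + L = 0)
(16420 - 30593) + C(B) = (16420 - 30593) + 0 = -14173 + 0 = -14173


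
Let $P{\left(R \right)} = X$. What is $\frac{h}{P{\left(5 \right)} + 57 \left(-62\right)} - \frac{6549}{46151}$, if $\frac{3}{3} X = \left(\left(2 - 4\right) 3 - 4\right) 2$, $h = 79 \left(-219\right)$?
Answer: $\frac{775183305}{164020654} \approx 4.7261$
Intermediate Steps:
$h = -17301$
$X = -20$ ($X = \left(\left(2 - 4\right) 3 - 4\right) 2 = \left(\left(-2\right) 3 - 4\right) 2 = \left(-6 - 4\right) 2 = \left(-10\right) 2 = -20$)
$P{\left(R \right)} = -20$
$\frac{h}{P{\left(5 \right)} + 57 \left(-62\right)} - \frac{6549}{46151} = - \frac{17301}{-20 + 57 \left(-62\right)} - \frac{6549}{46151} = - \frac{17301}{-20 - 3534} - \frac{6549}{46151} = - \frac{17301}{-3554} - \frac{6549}{46151} = \left(-17301\right) \left(- \frac{1}{3554}\right) - \frac{6549}{46151} = \frac{17301}{3554} - \frac{6549}{46151} = \frac{775183305}{164020654}$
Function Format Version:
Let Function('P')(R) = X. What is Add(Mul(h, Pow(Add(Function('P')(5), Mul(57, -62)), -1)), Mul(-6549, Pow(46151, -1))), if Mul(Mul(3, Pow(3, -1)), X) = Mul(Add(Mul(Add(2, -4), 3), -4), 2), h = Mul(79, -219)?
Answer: Rational(775183305, 164020654) ≈ 4.7261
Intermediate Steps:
h = -17301
X = -20 (X = Mul(Add(Mul(Add(2, -4), 3), -4), 2) = Mul(Add(Mul(-2, 3), -4), 2) = Mul(Add(-6, -4), 2) = Mul(-10, 2) = -20)
Function('P')(R) = -20
Add(Mul(h, Pow(Add(Function('P')(5), Mul(57, -62)), -1)), Mul(-6549, Pow(46151, -1))) = Add(Mul(-17301, Pow(Add(-20, Mul(57, -62)), -1)), Mul(-6549, Pow(46151, -1))) = Add(Mul(-17301, Pow(Add(-20, -3534), -1)), Mul(-6549, Rational(1, 46151))) = Add(Mul(-17301, Pow(-3554, -1)), Rational(-6549, 46151)) = Add(Mul(-17301, Rational(-1, 3554)), Rational(-6549, 46151)) = Add(Rational(17301, 3554), Rational(-6549, 46151)) = Rational(775183305, 164020654)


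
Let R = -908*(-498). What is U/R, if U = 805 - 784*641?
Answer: -501739/452184 ≈ -1.1096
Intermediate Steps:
R = 452184
U = -501739 (U = 805 - 502544 = -501739)
U/R = -501739/452184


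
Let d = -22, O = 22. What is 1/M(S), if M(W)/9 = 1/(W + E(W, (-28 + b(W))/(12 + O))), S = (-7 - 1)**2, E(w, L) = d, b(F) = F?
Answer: 14/3 ≈ 4.6667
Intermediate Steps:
E(w, L) = -22
S = 64 (S = (-8)**2 = 64)
M(W) = 9/(-22 + W) (M(W) = 9/(W - 22) = 9/(-22 + W))
1/M(S) = 1/(9/(-22 + 64)) = 1/(9/42) = 1/(9*(1/42)) = 1/(3/14) = 14/3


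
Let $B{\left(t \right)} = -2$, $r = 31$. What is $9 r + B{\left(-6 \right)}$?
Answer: $277$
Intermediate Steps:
$9 r + B{\left(-6 \right)} = 9 \cdot 31 - 2 = 279 - 2 = 277$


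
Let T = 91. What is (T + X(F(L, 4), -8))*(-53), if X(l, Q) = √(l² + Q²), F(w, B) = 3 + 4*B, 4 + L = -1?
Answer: -4823 - 265*√17 ≈ -5915.6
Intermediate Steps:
L = -5 (L = -4 - 1 = -5)
X(l, Q) = √(Q² + l²)
(T + X(F(L, 4), -8))*(-53) = (91 + √((-8)² + (3 + 4*4)²))*(-53) = (91 + √(64 + (3 + 16)²))*(-53) = (91 + √(64 + 19²))*(-53) = (91 + √(64 + 361))*(-53) = (91 + √425)*(-53) = (91 + 5*√17)*(-53) = -4823 - 265*√17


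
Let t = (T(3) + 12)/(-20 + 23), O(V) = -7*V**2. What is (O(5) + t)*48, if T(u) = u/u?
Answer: -8192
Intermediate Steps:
T(u) = 1
t = 13/3 (t = (1 + 12)/(-20 + 23) = 13/3 ≈ 4.3333)
(O(5) + t)*48 = (-7*5**2 + 13/3)*48 = (-7*25 + 13/3)*48 = (-175 + 13/3)*48 = -512/3*48 = -8192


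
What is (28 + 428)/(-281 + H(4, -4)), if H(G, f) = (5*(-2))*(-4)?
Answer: -456/241 ≈ -1.8921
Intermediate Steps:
H(G, f) = 40 (H(G, f) = -10*(-4) = 40)
(28 + 428)/(-281 + H(4, -4)) = (28 + 428)/(-281 + 40) = 456/(-241) = 456*(-1/241) = -456/241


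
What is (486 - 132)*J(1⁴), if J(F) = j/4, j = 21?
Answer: 3717/2 ≈ 1858.5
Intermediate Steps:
J(F) = 21/4
(486 - 132)*J(1⁴) = (486 - 132)*(21/4) = 354*(21/4) = 3717/2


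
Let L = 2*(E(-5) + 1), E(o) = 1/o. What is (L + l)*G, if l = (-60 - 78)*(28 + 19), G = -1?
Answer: 32422/5 ≈ 6484.4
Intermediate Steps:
L = 8/5 (L = 2*(1/(-5) + 1) = 2*(-1/5 + 1) = 2*(4/5) = 8/5 ≈ 1.6000)
l = -6486 (l = -138*47 = -6486)
(L + l)*G = (8/5 - 6486)*(-1) = -32422/5*(-1) = 32422/5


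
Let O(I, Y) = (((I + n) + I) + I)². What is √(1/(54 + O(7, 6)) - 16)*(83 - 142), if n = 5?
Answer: -59*I*√8525670/730 ≈ -235.99*I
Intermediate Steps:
O(I, Y) = (5 + 3*I)² (O(I, Y) = (((I + 5) + I) + I)² = (((5 + I) + I) + I)² = ((5 + 2*I) + I)² = (5 + 3*I)²)
√(1/(54 + O(7, 6)) - 16)*(83 - 142) = √(1/(54 + (5 + 3*7)²) - 16)*(83 - 142) = √(1/(54 + (5 + 21)²) - 16)*(-59) = √(1/(54 + 26²) - 16)*(-59) = √(1/(54 + 676) - 16)*(-59) = √(1/730 - 16)*(-59) = √(-11679/730)*(-59) = (I*√8525670/730)*(-59) = -59*I*√8525670/730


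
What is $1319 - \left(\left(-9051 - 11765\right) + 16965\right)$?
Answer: $5170$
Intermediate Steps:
$1319 - \left(\left(-9051 - 11765\right) + 16965\right) = 1319 - \left(-20816 + 16965\right) = 1319 - -3851 = 1319 + 3851 = 5170$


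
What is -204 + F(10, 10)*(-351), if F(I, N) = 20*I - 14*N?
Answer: -21264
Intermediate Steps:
F(I, N) = -14*N + 20*I
-204 + F(10, 10)*(-351) = -204 + (-14*10 + 20*10)*(-351) = -204 + (-140 + 200)*(-351) = -204 + 60*(-351) = -204 - 21060 = -21264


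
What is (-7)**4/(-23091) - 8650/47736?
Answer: -52391881/183711996 ≈ -0.28518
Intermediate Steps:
(-7)**4/(-23091) - 8650/47736 = 2401*(-1/23091) - 8650*1/47736 = -2401/23091 - 4325/23868 = -52391881/183711996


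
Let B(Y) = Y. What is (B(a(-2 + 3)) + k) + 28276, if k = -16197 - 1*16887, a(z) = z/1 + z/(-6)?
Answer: -28843/6 ≈ -4807.2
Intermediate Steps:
a(z) = 5*z/6 (a(z) = z*1 + z*(-⅙) = z - z/6 = 5*z/6)
k = -33084 (k = -16197 - 16887 = -33084)
(B(a(-2 + 3)) + k) + 28276 = (5*(-2 + 3)/6 - 33084) + 28276 = ((⅚)*1 - 33084) + 28276 = (⅚ - 33084) + 28276 = -198499/6 + 28276 = -28843/6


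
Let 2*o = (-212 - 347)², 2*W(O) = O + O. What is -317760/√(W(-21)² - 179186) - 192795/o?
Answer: -385590/312481 + 63552*I*√178745/35749 ≈ -1.234 + 751.59*I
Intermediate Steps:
W(O) = O (W(O) = (O + O)/2 = (2*O)/2 = O)
o = 312481/2 (o = (-212 - 347)²/2 = (½)*(-559)² = (½)*312481 = 312481/2 ≈ 1.5624e+5)
-317760/√(W(-21)² - 179186) - 192795/o = -317760/√((-21)² - 179186) - 192795/312481/2 = -317760/√(441 - 179186) - 192795*2/312481 = -317760*(-I*√178745/178745) - 385590/312481 = -(-63552)*I*√178745/35749 - 385590/312481 = 63552*I*√178745/35749 - 385590/312481 = -385590/312481 + 63552*I*√178745/35749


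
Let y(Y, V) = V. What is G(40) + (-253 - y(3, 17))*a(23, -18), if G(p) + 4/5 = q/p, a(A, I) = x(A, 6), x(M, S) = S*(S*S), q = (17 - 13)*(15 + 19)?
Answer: -291587/5 ≈ -58317.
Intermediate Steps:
q = 136 (q = 4*34 = 136)
x(M, S) = S**3 (x(M, S) = S*S**2 = S**3)
a(A, I) = 216 (a(A, I) = 6**3 = 216)
G(p) = -4/5 + 136/p
G(40) + (-253 - y(3, 17))*a(23, -18) = (-4/5 + 136/40) + (-253 - 1*17)*216 = (-4/5 + 136*(1/40)) + (-253 - 17)*216 = (-4/5 + 17/5) - 270*216 = 13/5 - 58320 = -291587/5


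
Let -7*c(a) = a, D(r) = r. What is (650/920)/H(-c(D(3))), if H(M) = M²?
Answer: 3185/828 ≈ 3.8466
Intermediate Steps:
c(a) = -a/7
(650/920)/H(-c(D(3))) = (650/920)/((-(-1)*3/7)²) = (650*(1/920))/((-1*(-3/7))²) = 65/(92*((3/7)²)) = 65/(92*(9/49)) = (65/92)*(49/9) = 3185/828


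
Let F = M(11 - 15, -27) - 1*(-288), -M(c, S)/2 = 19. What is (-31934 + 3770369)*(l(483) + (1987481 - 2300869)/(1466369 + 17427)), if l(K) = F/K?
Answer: 68407938523105/59722789 ≈ 1.1454e+6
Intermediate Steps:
M(c, S) = -38 (M(c, S) = -2*19 = -38)
F = 250 (F = -38 - 1*(-288) = -38 + 288 = 250)
l(K) = 250/K
(-31934 + 3770369)*(l(483) + (1987481 - 2300869)/(1466369 + 17427)) = (-31934 + 3770369)*(250/483 + (1987481 - 2300869)/(1466369 + 17427)) = 3738435*(250*(1/483) - 313388/1483796) = 3738435*(250/483 - 313388*1/1483796) = 3738435*(250/483 - 78347/370949) = 3738435*(54895649/179168367) = 68407938523105/59722789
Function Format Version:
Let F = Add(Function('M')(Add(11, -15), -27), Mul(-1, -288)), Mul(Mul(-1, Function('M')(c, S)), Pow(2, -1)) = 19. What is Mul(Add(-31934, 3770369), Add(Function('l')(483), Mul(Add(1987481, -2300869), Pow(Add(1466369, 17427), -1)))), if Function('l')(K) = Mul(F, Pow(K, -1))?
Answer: Rational(68407938523105, 59722789) ≈ 1.1454e+6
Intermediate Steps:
Function('M')(c, S) = -38 (Function('M')(c, S) = Mul(-2, 19) = -38)
F = 250 (F = Add(-38, Mul(-1, -288)) = Add(-38, 288) = 250)
Function('l')(K) = Mul(250, Pow(K, -1))
Mul(Add(-31934, 3770369), Add(Function('l')(483), Mul(Add(1987481, -2300869), Pow(Add(1466369, 17427), -1)))) = Mul(Add(-31934, 3770369), Add(Mul(250, Pow(483, -1)), Mul(Add(1987481, -2300869), Pow(Add(1466369, 17427), -1)))) = Mul(3738435, Add(Mul(250, Rational(1, 483)), Mul(-313388, Pow(1483796, -1)))) = Mul(3738435, Add(Rational(250, 483), Mul(-313388, Rational(1, 1483796)))) = Mul(3738435, Add(Rational(250, 483), Rational(-78347, 370949))) = Mul(3738435, Rational(54895649, 179168367)) = Rational(68407938523105, 59722789)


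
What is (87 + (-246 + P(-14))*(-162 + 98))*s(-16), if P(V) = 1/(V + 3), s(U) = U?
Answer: -2787280/11 ≈ -2.5339e+5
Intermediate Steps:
P(V) = 1/(3 + V)
(87 + (-246 + P(-14))*(-162 + 98))*s(-16) = (87 + (-246 + 1/(3 - 14))*(-162 + 98))*(-16) = (87 + (-246 + 1/(-11))*(-64))*(-16) = (87 + (-246 - 1/11)*(-64))*(-16) = (87 - 2707/11*(-64))*(-16) = (87 + 173248/11)*(-16) = (174205/11)*(-16) = -2787280/11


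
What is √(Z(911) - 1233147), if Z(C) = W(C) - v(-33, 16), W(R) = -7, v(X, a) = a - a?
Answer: I*√1233154 ≈ 1110.5*I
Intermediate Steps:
v(X, a) = 0
Z(C) = -7 (Z(C) = -7 - 1*0 = -7 + 0 = -7)
√(Z(911) - 1233147) = √(-7 - 1233147) = √(-1233154) = I*√1233154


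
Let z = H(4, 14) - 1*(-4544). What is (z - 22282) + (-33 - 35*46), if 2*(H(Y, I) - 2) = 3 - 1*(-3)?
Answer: -19376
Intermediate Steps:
H(Y, I) = 5 (H(Y, I) = 2 + (3 - 1*(-3))/2 = 2 + (3 + 3)/2 = 2 + (1/2)*6 = 2 + 3 = 5)
z = 4549 (z = 5 - 1*(-4544) = 5 + 4544 = 4549)
(z - 22282) + (-33 - 35*46) = (4549 - 22282) + (-33 - 35*46) = -17733 + (-33 - 1610) = -17733 - 1643 = -19376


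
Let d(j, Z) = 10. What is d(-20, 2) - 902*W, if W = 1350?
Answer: -1217690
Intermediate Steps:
d(-20, 2) - 902*W = 10 - 902*1350 = 10 - 1217700 = -1217690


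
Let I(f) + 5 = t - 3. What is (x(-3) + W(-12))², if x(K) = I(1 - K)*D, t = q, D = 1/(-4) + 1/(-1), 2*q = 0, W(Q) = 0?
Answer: 100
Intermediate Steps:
q = 0 (q = (½)*0 = 0)
D = -5/4 (D = 1*(-¼) + 1*(-1) = -¼ - 1 = -5/4 ≈ -1.2500)
t = 0
I(f) = -8 (I(f) = -5 + (0 - 3) = -5 - 3 = -8)
x(K) = 10 (x(K) = -8*(-5/4) = 10)
(x(-3) + W(-12))² = (10 + 0)² = 10² = 100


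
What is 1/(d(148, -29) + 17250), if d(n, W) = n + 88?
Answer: 1/17486 ≈ 5.7189e-5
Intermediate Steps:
d(n, W) = 88 + n
1/(d(148, -29) + 17250) = 1/((88 + 148) + 17250) = 1/(236 + 17250) = 1/17486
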